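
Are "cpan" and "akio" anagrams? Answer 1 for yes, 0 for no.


Strings: "cpan", "akio"
Sorted first:  acnp
Sorted second: aiko
Differ at position 1: 'c' vs 'i' => not anagrams

0


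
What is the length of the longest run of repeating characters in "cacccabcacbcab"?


Input: "cacccabcacbcab"
Scanning for longest run:
  Position 1 ('a'): new char, reset run to 1
  Position 2 ('c'): new char, reset run to 1
  Position 3 ('c'): continues run of 'c', length=2
  Position 4 ('c'): continues run of 'c', length=3
  Position 5 ('a'): new char, reset run to 1
  Position 6 ('b'): new char, reset run to 1
  Position 7 ('c'): new char, reset run to 1
  Position 8 ('a'): new char, reset run to 1
  Position 9 ('c'): new char, reset run to 1
  Position 10 ('b'): new char, reset run to 1
  Position 11 ('c'): new char, reset run to 1
  Position 12 ('a'): new char, reset run to 1
  Position 13 ('b'): new char, reset run to 1
Longest run: 'c' with length 3

3


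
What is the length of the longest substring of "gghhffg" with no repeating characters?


Input: "gghhffg"
Sliding window (track last position of each char):
  Position 0 ('g'): window [0,0] length 1 -- new best
  Position 1 ('g'): repeat (last at 0), move window start to 1
  Position 1 ('g'): window [1,1] length 1
  Position 2 ('h'): window [1,2] length 2 -- new best
  Position 3 ('h'): repeat (last at 2), move window start to 3
  Position 3 ('h'): window [3,3] length 1
  Position 4 ('f'): window [3,4] length 2
  Position 5 ('f'): repeat (last at 4), move window start to 5
  Position 5 ('f'): window [5,5] length 1
  Position 6 ('g'): window [5,6] length 2
Longest substring with no repeats: "gh" with length 2

2


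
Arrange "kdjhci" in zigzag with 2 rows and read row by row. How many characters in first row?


Zigzag "kdjhci" into 2 rows:
Placing characters:
  'k' => row 0
  'd' => row 1
  'j' => row 0
  'h' => row 1
  'c' => row 0
  'i' => row 1
Rows:
  Row 0: "kjc"
  Row 1: "dhi"
First row length: 3

3


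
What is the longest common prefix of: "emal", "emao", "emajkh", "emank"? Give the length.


Words: emal, emao, emajkh, emank
  Position 0: all 'e' => match
  Position 1: all 'm' => match
  Position 2: all 'a' => match
  Position 3: ('l', 'o', 'j', 'n') => mismatch, stop
LCP = "ema" (length 3)

3


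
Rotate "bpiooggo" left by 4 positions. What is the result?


Input: "bpiooggo", rotate left by 4
First 4 characters: "bpio"
Remaining characters: "oggo"
Concatenate remaining + first: "oggo" + "bpio" = "oggobpio"

oggobpio


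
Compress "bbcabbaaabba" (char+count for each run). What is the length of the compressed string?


Input: bbcabbaaabba
Runs:
  'b' x 2 => "b2"
  'c' x 1 => "c1"
  'a' x 1 => "a1"
  'b' x 2 => "b2"
  'a' x 3 => "a3"
  'b' x 2 => "b2"
  'a' x 1 => "a1"
Compressed: "b2c1a1b2a3b2a1"
Compressed length: 14

14


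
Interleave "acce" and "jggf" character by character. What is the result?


Interleaving "acce" and "jggf":
  Position 0: 'a' from first, 'j' from second => "aj"
  Position 1: 'c' from first, 'g' from second => "cg"
  Position 2: 'c' from first, 'g' from second => "cg"
  Position 3: 'e' from first, 'f' from second => "ef"
Result: ajcgcgef

ajcgcgef


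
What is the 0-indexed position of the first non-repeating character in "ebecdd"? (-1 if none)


Input: ebecdd
Character frequencies:
  'b': 1
  'c': 1
  'd': 2
  'e': 2
Scanning left to right for freq == 1:
  Position 0 ('e'): freq=2, skip
  Position 1 ('b'): unique! => answer = 1

1


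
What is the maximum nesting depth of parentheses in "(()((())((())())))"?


Input: "(()((())((())())))"
Tracking depth:
  Position 0 '(': depth becomes 1
  Position 1 '(': depth becomes 2
  Position 2 ')': depth becomes 1
  Position 3 '(': depth becomes 2
  Position 4 '(': depth becomes 3
  Position 5 '(': depth becomes 4
  Position 6 ')': depth becomes 3
  Position 7 ')': depth becomes 2
  Position 8 '(': depth becomes 3
  Position 9 '(': depth becomes 4
  Position 10 '(': depth becomes 5
  Position 11 ')': depth becomes 4
  Position 12 ')': depth becomes 3
  Position 13 '(': depth becomes 4
  Position 14 ')': depth becomes 3
  Position 15 ')': depth becomes 2
  Position 16 ')': depth becomes 1
  Position 17 ')': depth becomes 0
Maximum depth reached: 5

5


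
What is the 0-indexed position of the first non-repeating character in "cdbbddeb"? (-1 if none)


Input: cdbbddeb
Character frequencies:
  'b': 3
  'c': 1
  'd': 3
  'e': 1
Scanning left to right for freq == 1:
  Position 0 ('c'): unique! => answer = 0

0


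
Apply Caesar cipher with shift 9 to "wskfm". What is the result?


Caesar cipher: shift "wskfm" by 9
  'w' (pos 22) + 9 = pos 5 = 'f'
  's' (pos 18) + 9 = pos 1 = 'b'
  'k' (pos 10) + 9 = pos 19 = 't'
  'f' (pos 5) + 9 = pos 14 = 'o'
  'm' (pos 12) + 9 = pos 21 = 'v'
Result: fbtov

fbtov


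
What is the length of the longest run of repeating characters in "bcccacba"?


Input: "bcccacba"
Scanning for longest run:
  Position 1 ('c'): new char, reset run to 1
  Position 2 ('c'): continues run of 'c', length=2
  Position 3 ('c'): continues run of 'c', length=3
  Position 4 ('a'): new char, reset run to 1
  Position 5 ('c'): new char, reset run to 1
  Position 6 ('b'): new char, reset run to 1
  Position 7 ('a'): new char, reset run to 1
Longest run: 'c' with length 3

3


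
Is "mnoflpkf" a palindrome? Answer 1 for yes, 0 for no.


Input: mnoflpkf
Reversed: fkplfonm
  Compare pos 0 ('m') with pos 7 ('f'): MISMATCH
  Compare pos 1 ('n') with pos 6 ('k'): MISMATCH
  Compare pos 2 ('o') with pos 5 ('p'): MISMATCH
  Compare pos 3 ('f') with pos 4 ('l'): MISMATCH
Result: not a palindrome

0


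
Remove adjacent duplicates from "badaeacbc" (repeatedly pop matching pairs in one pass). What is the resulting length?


Input: badaeacbc
Stack-based adjacent duplicate removal:
  Read 'b': push. Stack: b
  Read 'a': push. Stack: ba
  Read 'd': push. Stack: bad
  Read 'a': push. Stack: bada
  Read 'e': push. Stack: badae
  Read 'a': push. Stack: badaea
  Read 'c': push. Stack: badaeac
  Read 'b': push. Stack: badaeacb
  Read 'c': push. Stack: badaeacbc
Final stack: "badaeacbc" (length 9)

9


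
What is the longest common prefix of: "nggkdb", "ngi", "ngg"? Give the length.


Words: nggkdb, ngi, ngg
  Position 0: all 'n' => match
  Position 1: all 'g' => match
  Position 2: ('g', 'i', 'g') => mismatch, stop
LCP = "ng" (length 2)

2


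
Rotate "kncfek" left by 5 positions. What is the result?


Input: "kncfek", rotate left by 5
First 5 characters: "kncfe"
Remaining characters: "k"
Concatenate remaining + first: "k" + "kncfe" = "kkncfe"

kkncfe


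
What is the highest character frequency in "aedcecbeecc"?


Input: aedcecbeecc
Character counts:
  'a': 1
  'b': 1
  'c': 4
  'd': 1
  'e': 4
Maximum frequency: 4

4


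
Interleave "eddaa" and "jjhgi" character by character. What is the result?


Interleaving "eddaa" and "jjhgi":
  Position 0: 'e' from first, 'j' from second => "ej"
  Position 1: 'd' from first, 'j' from second => "dj"
  Position 2: 'd' from first, 'h' from second => "dh"
  Position 3: 'a' from first, 'g' from second => "ag"
  Position 4: 'a' from first, 'i' from second => "ai"
Result: ejdjdhagai

ejdjdhagai


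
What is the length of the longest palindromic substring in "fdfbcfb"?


Input: "fdfbcfb"
Checking substrings for palindromes:
  [0:3] "fdf" (len 3) => palindrome
Longest palindromic substring: "fdf" with length 3

3


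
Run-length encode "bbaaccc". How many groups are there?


Input: bbaaccc
Scanning for consecutive runs:
  Group 1: 'b' x 2 (positions 0-1)
  Group 2: 'a' x 2 (positions 2-3)
  Group 3: 'c' x 3 (positions 4-6)
Total groups: 3

3


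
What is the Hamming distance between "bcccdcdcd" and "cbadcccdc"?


Comparing "bcccdcdcd" and "cbadcccdc" position by position:
  Position 0: 'b' vs 'c' => differ
  Position 1: 'c' vs 'b' => differ
  Position 2: 'c' vs 'a' => differ
  Position 3: 'c' vs 'd' => differ
  Position 4: 'd' vs 'c' => differ
  Position 5: 'c' vs 'c' => same
  Position 6: 'd' vs 'c' => differ
  Position 7: 'c' vs 'd' => differ
  Position 8: 'd' vs 'c' => differ
Total differences (Hamming distance): 8

8


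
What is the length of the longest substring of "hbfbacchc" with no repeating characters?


Input: "hbfbacchc"
Sliding window (track last position of each char):
  Position 0 ('h'): window [0,0] length 1 -- new best
  Position 1 ('b'): window [0,1] length 2 -- new best
  Position 2 ('f'): window [0,2] length 3 -- new best
  Position 3 ('b'): repeat (last at 1), move window start to 2
  Position 3 ('b'): window [2,3] length 2
  Position 4 ('a'): window [2,4] length 3
  Position 5 ('c'): window [2,5] length 4 -- new best
  Position 6 ('c'): repeat (last at 5), move window start to 6
  Position 6 ('c'): window [6,6] length 1
  Position 7 ('h'): window [6,7] length 2
  Position 8 ('c'): repeat (last at 6), move window start to 7
  Position 8 ('c'): window [7,8] length 2
Longest substring with no repeats: "fbac" with length 4

4


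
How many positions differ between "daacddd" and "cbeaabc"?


Comparing "daacddd" and "cbeaabc" position by position:
  Position 0: 'd' vs 'c' => DIFFER
  Position 1: 'a' vs 'b' => DIFFER
  Position 2: 'a' vs 'e' => DIFFER
  Position 3: 'c' vs 'a' => DIFFER
  Position 4: 'd' vs 'a' => DIFFER
  Position 5: 'd' vs 'b' => DIFFER
  Position 6: 'd' vs 'c' => DIFFER
Positions that differ: 7

7


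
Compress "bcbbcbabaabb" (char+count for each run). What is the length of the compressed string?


Input: bcbbcbabaabb
Runs:
  'b' x 1 => "b1"
  'c' x 1 => "c1"
  'b' x 2 => "b2"
  'c' x 1 => "c1"
  'b' x 1 => "b1"
  'a' x 1 => "a1"
  'b' x 1 => "b1"
  'a' x 2 => "a2"
  'b' x 2 => "b2"
Compressed: "b1c1b2c1b1a1b1a2b2"
Compressed length: 18

18


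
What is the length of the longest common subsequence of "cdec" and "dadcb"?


LCS of "cdec" and "dadcb"
DP table:
           d    a    d    c    b
      0    0    0    0    0    0
  c   0    0    0    0    1    1
  d   0    1    1    1    1    1
  e   0    1    1    1    1    1
  c   0    1    1    1    2    2
LCS length = dp[4][5] = 2

2


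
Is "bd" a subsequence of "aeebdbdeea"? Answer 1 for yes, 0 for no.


Check if "bd" is a subsequence of "aeebdbdeea"
Greedy scan:
  Position 0 ('a'): no match needed
  Position 1 ('e'): no match needed
  Position 2 ('e'): no match needed
  Position 3 ('b'): matches sub[0] = 'b'
  Position 4 ('d'): matches sub[1] = 'd'
  Position 5 ('b'): no match needed
  Position 6 ('d'): no match needed
  Position 7 ('e'): no match needed
  Position 8 ('e'): no match needed
  Position 9 ('a'): no match needed
All 2 characters matched => is a subsequence

1


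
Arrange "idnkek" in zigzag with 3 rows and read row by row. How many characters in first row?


Zigzag "idnkek" into 3 rows:
Placing characters:
  'i' => row 0
  'd' => row 1
  'n' => row 2
  'k' => row 1
  'e' => row 0
  'k' => row 1
Rows:
  Row 0: "ie"
  Row 1: "dkk"
  Row 2: "n"
First row length: 2

2


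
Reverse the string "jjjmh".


Input: jjjmh
Reading characters right to left:
  Position 4: 'h'
  Position 3: 'm'
  Position 2: 'j'
  Position 1: 'j'
  Position 0: 'j'
Reversed: hmjjj

hmjjj


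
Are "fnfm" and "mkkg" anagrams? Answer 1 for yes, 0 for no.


Strings: "fnfm", "mkkg"
Sorted first:  ffmn
Sorted second: gkkm
Differ at position 0: 'f' vs 'g' => not anagrams

0


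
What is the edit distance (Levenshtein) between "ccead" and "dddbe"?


Computing edit distance: "ccead" -> "dddbe"
DP table:
           d    d    d    b    e
      0    1    2    3    4    5
  c   1    1    2    3    4    5
  c   2    2    2    3    4    5
  e   3    3    3    3    4    4
  a   4    4    4    4    4    5
  d   5    4    4    4    5    5
Edit distance = dp[5][5] = 5

5


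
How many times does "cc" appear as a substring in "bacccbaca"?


Searching for "cc" in "bacccbaca"
Scanning each position:
  Position 0: "ba" => no
  Position 1: "ac" => no
  Position 2: "cc" => MATCH
  Position 3: "cc" => MATCH
  Position 4: "cb" => no
  Position 5: "ba" => no
  Position 6: "ac" => no
  Position 7: "ca" => no
Total occurrences: 2

2


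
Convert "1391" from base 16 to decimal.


Input: "1391" in base 16
Positional expansion:
  Digit '1' (value 1) x 16^3 = 4096
  Digit '3' (value 3) x 16^2 = 768
  Digit '9' (value 9) x 16^1 = 144
  Digit '1' (value 1) x 16^0 = 1
Sum = 5009

5009


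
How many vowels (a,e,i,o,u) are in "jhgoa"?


Input: jhgoa
Checking each character:
  'j' at position 0: consonant
  'h' at position 1: consonant
  'g' at position 2: consonant
  'o' at position 3: vowel (running total: 1)
  'a' at position 4: vowel (running total: 2)
Total vowels: 2

2


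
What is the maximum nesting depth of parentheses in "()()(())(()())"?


Input: "()()(())(()())"
Tracking depth:
  Position 0 '(': depth becomes 1
  Position 1 ')': depth becomes 0
  Position 2 '(': depth becomes 1
  Position 3 ')': depth becomes 0
  Position 4 '(': depth becomes 1
  Position 5 '(': depth becomes 2
  Position 6 ')': depth becomes 1
  Position 7 ')': depth becomes 0
  Position 8 '(': depth becomes 1
  Position 9 '(': depth becomes 2
  Position 10 ')': depth becomes 1
  Position 11 '(': depth becomes 2
  Position 12 ')': depth becomes 1
  Position 13 ')': depth becomes 0
Maximum depth reached: 2

2


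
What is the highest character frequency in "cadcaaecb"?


Input: cadcaaecb
Character counts:
  'a': 3
  'b': 1
  'c': 3
  'd': 1
  'e': 1
Maximum frequency: 3

3


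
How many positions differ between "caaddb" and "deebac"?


Comparing "caaddb" and "deebac" position by position:
  Position 0: 'c' vs 'd' => DIFFER
  Position 1: 'a' vs 'e' => DIFFER
  Position 2: 'a' vs 'e' => DIFFER
  Position 3: 'd' vs 'b' => DIFFER
  Position 4: 'd' vs 'a' => DIFFER
  Position 5: 'b' vs 'c' => DIFFER
Positions that differ: 6

6


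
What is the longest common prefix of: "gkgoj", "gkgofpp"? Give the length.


Words: gkgoj, gkgofpp
  Position 0: all 'g' => match
  Position 1: all 'k' => match
  Position 2: all 'g' => match
  Position 3: all 'o' => match
  Position 4: ('j', 'f') => mismatch, stop
LCP = "gkgo" (length 4)

4


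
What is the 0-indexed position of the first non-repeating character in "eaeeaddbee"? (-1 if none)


Input: eaeeaddbee
Character frequencies:
  'a': 2
  'b': 1
  'd': 2
  'e': 5
Scanning left to right for freq == 1:
  Position 0 ('e'): freq=5, skip
  Position 1 ('a'): freq=2, skip
  Position 2 ('e'): freq=5, skip
  Position 3 ('e'): freq=5, skip
  Position 4 ('a'): freq=2, skip
  Position 5 ('d'): freq=2, skip
  Position 6 ('d'): freq=2, skip
  Position 7 ('b'): unique! => answer = 7

7


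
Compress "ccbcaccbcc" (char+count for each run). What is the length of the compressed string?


Input: ccbcaccbcc
Runs:
  'c' x 2 => "c2"
  'b' x 1 => "b1"
  'c' x 1 => "c1"
  'a' x 1 => "a1"
  'c' x 2 => "c2"
  'b' x 1 => "b1"
  'c' x 2 => "c2"
Compressed: "c2b1c1a1c2b1c2"
Compressed length: 14

14


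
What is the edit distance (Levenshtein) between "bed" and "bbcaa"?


Computing edit distance: "bed" -> "bbcaa"
DP table:
           b    b    c    a    a
      0    1    2    3    4    5
  b   1    0    1    2    3    4
  e   2    1    1    2    3    4
  d   3    2    2    2    3    4
Edit distance = dp[3][5] = 4

4


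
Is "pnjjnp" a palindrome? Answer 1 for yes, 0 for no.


Input: pnjjnp
Reversed: pnjjnp
  Compare pos 0 ('p') with pos 5 ('p'): match
  Compare pos 1 ('n') with pos 4 ('n'): match
  Compare pos 2 ('j') with pos 3 ('j'): match
Result: palindrome

1


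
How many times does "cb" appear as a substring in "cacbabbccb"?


Searching for "cb" in "cacbabbccb"
Scanning each position:
  Position 0: "ca" => no
  Position 1: "ac" => no
  Position 2: "cb" => MATCH
  Position 3: "ba" => no
  Position 4: "ab" => no
  Position 5: "bb" => no
  Position 6: "bc" => no
  Position 7: "cc" => no
  Position 8: "cb" => MATCH
Total occurrences: 2

2


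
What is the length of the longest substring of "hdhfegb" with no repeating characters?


Input: "hdhfegb"
Sliding window (track last position of each char):
  Position 0 ('h'): window [0,0] length 1 -- new best
  Position 1 ('d'): window [0,1] length 2 -- new best
  Position 2 ('h'): repeat (last at 0), move window start to 1
  Position 2 ('h'): window [1,2] length 2
  Position 3 ('f'): window [1,3] length 3 -- new best
  Position 4 ('e'): window [1,4] length 4 -- new best
  Position 5 ('g'): window [1,5] length 5 -- new best
  Position 6 ('b'): window [1,6] length 6 -- new best
Longest substring with no repeats: "dhfegb" with length 6

6


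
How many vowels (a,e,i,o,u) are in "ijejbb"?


Input: ijejbb
Checking each character:
  'i' at position 0: vowel (running total: 1)
  'j' at position 1: consonant
  'e' at position 2: vowel (running total: 2)
  'j' at position 3: consonant
  'b' at position 4: consonant
  'b' at position 5: consonant
Total vowels: 2

2


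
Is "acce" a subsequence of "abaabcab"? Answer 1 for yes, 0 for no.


Check if "acce" is a subsequence of "abaabcab"
Greedy scan:
  Position 0 ('a'): matches sub[0] = 'a'
  Position 1 ('b'): no match needed
  Position 2 ('a'): no match needed
  Position 3 ('a'): no match needed
  Position 4 ('b'): no match needed
  Position 5 ('c'): matches sub[1] = 'c'
  Position 6 ('a'): no match needed
  Position 7 ('b'): no match needed
Only matched 2/4 characters => not a subsequence

0


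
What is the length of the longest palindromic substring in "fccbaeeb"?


Input: "fccbaeeb"
Checking substrings for palindromes:
  [1:3] "cc" (len 2) => palindrome
  [5:7] "ee" (len 2) => palindrome
Longest palindromic substring: "cc" with length 2

2


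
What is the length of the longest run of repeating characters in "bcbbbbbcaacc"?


Input: "bcbbbbbcaacc"
Scanning for longest run:
  Position 1 ('c'): new char, reset run to 1
  Position 2 ('b'): new char, reset run to 1
  Position 3 ('b'): continues run of 'b', length=2
  Position 4 ('b'): continues run of 'b', length=3
  Position 5 ('b'): continues run of 'b', length=4
  Position 6 ('b'): continues run of 'b', length=5
  Position 7 ('c'): new char, reset run to 1
  Position 8 ('a'): new char, reset run to 1
  Position 9 ('a'): continues run of 'a', length=2
  Position 10 ('c'): new char, reset run to 1
  Position 11 ('c'): continues run of 'c', length=2
Longest run: 'b' with length 5

5


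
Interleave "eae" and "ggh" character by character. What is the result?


Interleaving "eae" and "ggh":
  Position 0: 'e' from first, 'g' from second => "eg"
  Position 1: 'a' from first, 'g' from second => "ag"
  Position 2: 'e' from first, 'h' from second => "eh"
Result: egageh

egageh


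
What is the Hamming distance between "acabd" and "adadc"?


Comparing "acabd" and "adadc" position by position:
  Position 0: 'a' vs 'a' => same
  Position 1: 'c' vs 'd' => differ
  Position 2: 'a' vs 'a' => same
  Position 3: 'b' vs 'd' => differ
  Position 4: 'd' vs 'c' => differ
Total differences (Hamming distance): 3

3


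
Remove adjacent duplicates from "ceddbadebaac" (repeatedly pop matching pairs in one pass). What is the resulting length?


Input: ceddbadebaac
Stack-based adjacent duplicate removal:
  Read 'c': push. Stack: c
  Read 'e': push. Stack: ce
  Read 'd': push. Stack: ced
  Read 'd': matches stack top 'd' => pop. Stack: ce
  Read 'b': push. Stack: ceb
  Read 'a': push. Stack: ceba
  Read 'd': push. Stack: cebad
  Read 'e': push. Stack: cebade
  Read 'b': push. Stack: cebadeb
  Read 'a': push. Stack: cebadeba
  Read 'a': matches stack top 'a' => pop. Stack: cebadeb
  Read 'c': push. Stack: cebadebc
Final stack: "cebadebc" (length 8)

8


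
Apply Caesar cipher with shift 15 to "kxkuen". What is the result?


Caesar cipher: shift "kxkuen" by 15
  'k' (pos 10) + 15 = pos 25 = 'z'
  'x' (pos 23) + 15 = pos 12 = 'm'
  'k' (pos 10) + 15 = pos 25 = 'z'
  'u' (pos 20) + 15 = pos 9 = 'j'
  'e' (pos 4) + 15 = pos 19 = 't'
  'n' (pos 13) + 15 = pos 2 = 'c'
Result: zmzjtc

zmzjtc


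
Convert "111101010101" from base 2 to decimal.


Input: "111101010101" in base 2
Positional expansion:
  Digit '1' (value 1) x 2^11 = 2048
  Digit '1' (value 1) x 2^10 = 1024
  Digit '1' (value 1) x 2^9 = 512
  Digit '1' (value 1) x 2^8 = 256
  Digit '0' (value 0) x 2^7 = 0
  Digit '1' (value 1) x 2^6 = 64
  Digit '0' (value 0) x 2^5 = 0
  Digit '1' (value 1) x 2^4 = 16
  Digit '0' (value 0) x 2^3 = 0
  Digit '1' (value 1) x 2^2 = 4
  Digit '0' (value 0) x 2^1 = 0
  Digit '1' (value 1) x 2^0 = 1
Sum = 3925

3925


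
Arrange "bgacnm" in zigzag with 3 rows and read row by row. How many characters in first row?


Zigzag "bgacnm" into 3 rows:
Placing characters:
  'b' => row 0
  'g' => row 1
  'a' => row 2
  'c' => row 1
  'n' => row 0
  'm' => row 1
Rows:
  Row 0: "bn"
  Row 1: "gcm"
  Row 2: "a"
First row length: 2

2


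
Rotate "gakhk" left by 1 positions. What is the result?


Input: "gakhk", rotate left by 1
First 1 characters: "g"
Remaining characters: "akhk"
Concatenate remaining + first: "akhk" + "g" = "akhkg"

akhkg


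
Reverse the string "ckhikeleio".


Input: ckhikeleio
Reading characters right to left:
  Position 9: 'o'
  Position 8: 'i'
  Position 7: 'e'
  Position 6: 'l'
  Position 5: 'e'
  Position 4: 'k'
  Position 3: 'i'
  Position 2: 'h'
  Position 1: 'k'
  Position 0: 'c'
Reversed: oielekihkc

oielekihkc


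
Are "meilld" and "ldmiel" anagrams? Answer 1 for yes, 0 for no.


Strings: "meilld", "ldmiel"
Sorted first:  deillm
Sorted second: deillm
Sorted forms match => anagrams

1


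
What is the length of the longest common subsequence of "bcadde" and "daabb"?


LCS of "bcadde" and "daabb"
DP table:
           d    a    a    b    b
      0    0    0    0    0    0
  b   0    0    0    0    1    1
  c   0    0    0    0    1    1
  a   0    0    1    1    1    1
  d   0    1    1    1    1    1
  d   0    1    1    1    1    1
  e   0    1    1    1    1    1
LCS length = dp[6][5] = 1

1


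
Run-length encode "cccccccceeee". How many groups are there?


Input: cccccccceeee
Scanning for consecutive runs:
  Group 1: 'c' x 8 (positions 0-7)
  Group 2: 'e' x 4 (positions 8-11)
Total groups: 2

2


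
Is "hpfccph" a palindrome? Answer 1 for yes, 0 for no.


Input: hpfccph
Reversed: hpccfph
  Compare pos 0 ('h') with pos 6 ('h'): match
  Compare pos 1 ('p') with pos 5 ('p'): match
  Compare pos 2 ('f') with pos 4 ('c'): MISMATCH
Result: not a palindrome

0


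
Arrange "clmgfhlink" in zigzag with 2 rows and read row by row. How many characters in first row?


Zigzag "clmgfhlink" into 2 rows:
Placing characters:
  'c' => row 0
  'l' => row 1
  'm' => row 0
  'g' => row 1
  'f' => row 0
  'h' => row 1
  'l' => row 0
  'i' => row 1
  'n' => row 0
  'k' => row 1
Rows:
  Row 0: "cmfln"
  Row 1: "lghik"
First row length: 5

5


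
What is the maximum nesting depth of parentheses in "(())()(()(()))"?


Input: "(())()(()(()))"
Tracking depth:
  Position 0 '(': depth becomes 1
  Position 1 '(': depth becomes 2
  Position 2 ')': depth becomes 1
  Position 3 ')': depth becomes 0
  Position 4 '(': depth becomes 1
  Position 5 ')': depth becomes 0
  Position 6 '(': depth becomes 1
  Position 7 '(': depth becomes 2
  Position 8 ')': depth becomes 1
  Position 9 '(': depth becomes 2
  Position 10 '(': depth becomes 3
  Position 11 ')': depth becomes 2
  Position 12 ')': depth becomes 1
  Position 13 ')': depth becomes 0
Maximum depth reached: 3

3


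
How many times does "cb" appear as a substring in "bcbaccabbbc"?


Searching for "cb" in "bcbaccabbbc"
Scanning each position:
  Position 0: "bc" => no
  Position 1: "cb" => MATCH
  Position 2: "ba" => no
  Position 3: "ac" => no
  Position 4: "cc" => no
  Position 5: "ca" => no
  Position 6: "ab" => no
  Position 7: "bb" => no
  Position 8: "bb" => no
  Position 9: "bc" => no
Total occurrences: 1

1


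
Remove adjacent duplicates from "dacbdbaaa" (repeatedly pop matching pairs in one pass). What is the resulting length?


Input: dacbdbaaa
Stack-based adjacent duplicate removal:
  Read 'd': push. Stack: d
  Read 'a': push. Stack: da
  Read 'c': push. Stack: dac
  Read 'b': push. Stack: dacb
  Read 'd': push. Stack: dacbd
  Read 'b': push. Stack: dacbdb
  Read 'a': push. Stack: dacbdba
  Read 'a': matches stack top 'a' => pop. Stack: dacbdb
  Read 'a': push. Stack: dacbdba
Final stack: "dacbdba" (length 7)

7


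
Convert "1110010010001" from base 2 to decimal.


Input: "1110010010001" in base 2
Positional expansion:
  Digit '1' (value 1) x 2^12 = 4096
  Digit '1' (value 1) x 2^11 = 2048
  Digit '1' (value 1) x 2^10 = 1024
  Digit '0' (value 0) x 2^9 = 0
  Digit '0' (value 0) x 2^8 = 0
  Digit '1' (value 1) x 2^7 = 128
  Digit '0' (value 0) x 2^6 = 0
  Digit '0' (value 0) x 2^5 = 0
  Digit '1' (value 1) x 2^4 = 16
  Digit '0' (value 0) x 2^3 = 0
  Digit '0' (value 0) x 2^2 = 0
  Digit '0' (value 0) x 2^1 = 0
  Digit '1' (value 1) x 2^0 = 1
Sum = 7313

7313


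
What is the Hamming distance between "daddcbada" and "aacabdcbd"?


Comparing "daddcbada" and "aacabdcbd" position by position:
  Position 0: 'd' vs 'a' => differ
  Position 1: 'a' vs 'a' => same
  Position 2: 'd' vs 'c' => differ
  Position 3: 'd' vs 'a' => differ
  Position 4: 'c' vs 'b' => differ
  Position 5: 'b' vs 'd' => differ
  Position 6: 'a' vs 'c' => differ
  Position 7: 'd' vs 'b' => differ
  Position 8: 'a' vs 'd' => differ
Total differences (Hamming distance): 8

8


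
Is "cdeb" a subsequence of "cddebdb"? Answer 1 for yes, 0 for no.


Check if "cdeb" is a subsequence of "cddebdb"
Greedy scan:
  Position 0 ('c'): matches sub[0] = 'c'
  Position 1 ('d'): matches sub[1] = 'd'
  Position 2 ('d'): no match needed
  Position 3 ('e'): matches sub[2] = 'e'
  Position 4 ('b'): matches sub[3] = 'b'
  Position 5 ('d'): no match needed
  Position 6 ('b'): no match needed
All 4 characters matched => is a subsequence

1


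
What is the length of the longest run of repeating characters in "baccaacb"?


Input: "baccaacb"
Scanning for longest run:
  Position 1 ('a'): new char, reset run to 1
  Position 2 ('c'): new char, reset run to 1
  Position 3 ('c'): continues run of 'c', length=2
  Position 4 ('a'): new char, reset run to 1
  Position 5 ('a'): continues run of 'a', length=2
  Position 6 ('c'): new char, reset run to 1
  Position 7 ('b'): new char, reset run to 1
Longest run: 'c' with length 2

2


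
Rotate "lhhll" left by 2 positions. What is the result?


Input: "lhhll", rotate left by 2
First 2 characters: "lh"
Remaining characters: "hll"
Concatenate remaining + first: "hll" + "lh" = "hlllh"

hlllh


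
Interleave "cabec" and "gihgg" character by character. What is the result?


Interleaving "cabec" and "gihgg":
  Position 0: 'c' from first, 'g' from second => "cg"
  Position 1: 'a' from first, 'i' from second => "ai"
  Position 2: 'b' from first, 'h' from second => "bh"
  Position 3: 'e' from first, 'g' from second => "eg"
  Position 4: 'c' from first, 'g' from second => "cg"
Result: cgaibhegcg

cgaibhegcg


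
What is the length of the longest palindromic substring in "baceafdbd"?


Input: "baceafdbd"
Checking substrings for palindromes:
  [6:9] "dbd" (len 3) => palindrome
Longest palindromic substring: "dbd" with length 3

3


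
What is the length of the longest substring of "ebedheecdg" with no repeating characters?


Input: "ebedheecdg"
Sliding window (track last position of each char):
  Position 0 ('e'): window [0,0] length 1 -- new best
  Position 1 ('b'): window [0,1] length 2 -- new best
  Position 2 ('e'): repeat (last at 0), move window start to 1
  Position 2 ('e'): window [1,2] length 2
  Position 3 ('d'): window [1,3] length 3 -- new best
  Position 4 ('h'): window [1,4] length 4 -- new best
  Position 5 ('e'): repeat (last at 2), move window start to 3
  Position 5 ('e'): window [3,5] length 3
  Position 6 ('e'): repeat (last at 5), move window start to 6
  Position 6 ('e'): window [6,6] length 1
  Position 7 ('c'): window [6,7] length 2
  Position 8 ('d'): window [6,8] length 3
  Position 9 ('g'): window [6,9] length 4
Longest substring with no repeats: "bedh" with length 4

4


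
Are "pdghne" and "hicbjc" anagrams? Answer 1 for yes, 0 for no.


Strings: "pdghne", "hicbjc"
Sorted first:  deghnp
Sorted second: bcchij
Differ at position 0: 'd' vs 'b' => not anagrams

0


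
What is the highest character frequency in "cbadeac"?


Input: cbadeac
Character counts:
  'a': 2
  'b': 1
  'c': 2
  'd': 1
  'e': 1
Maximum frequency: 2

2


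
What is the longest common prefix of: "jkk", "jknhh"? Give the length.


Words: jkk, jknhh
  Position 0: all 'j' => match
  Position 1: all 'k' => match
  Position 2: ('k', 'n') => mismatch, stop
LCP = "jk" (length 2)

2


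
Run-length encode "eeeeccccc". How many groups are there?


Input: eeeeccccc
Scanning for consecutive runs:
  Group 1: 'e' x 4 (positions 0-3)
  Group 2: 'c' x 5 (positions 4-8)
Total groups: 2

2


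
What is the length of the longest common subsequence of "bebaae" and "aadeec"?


LCS of "bebaae" and "aadeec"
DP table:
           a    a    d    e    e    c
      0    0    0    0    0    0    0
  b   0    0    0    0    0    0    0
  e   0    0    0    0    1    1    1
  b   0    0    0    0    1    1    1
  a   0    1    1    1    1    1    1
  a   0    1    2    2    2    2    2
  e   0    1    2    2    3    3    3
LCS length = dp[6][6] = 3

3


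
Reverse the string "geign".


Input: geign
Reading characters right to left:
  Position 4: 'n'
  Position 3: 'g'
  Position 2: 'i'
  Position 1: 'e'
  Position 0: 'g'
Reversed: ngieg

ngieg


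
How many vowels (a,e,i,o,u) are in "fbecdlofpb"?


Input: fbecdlofpb
Checking each character:
  'f' at position 0: consonant
  'b' at position 1: consonant
  'e' at position 2: vowel (running total: 1)
  'c' at position 3: consonant
  'd' at position 4: consonant
  'l' at position 5: consonant
  'o' at position 6: vowel (running total: 2)
  'f' at position 7: consonant
  'p' at position 8: consonant
  'b' at position 9: consonant
Total vowels: 2

2


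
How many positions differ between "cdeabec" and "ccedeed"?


Comparing "cdeabec" and "ccedeed" position by position:
  Position 0: 'c' vs 'c' => same
  Position 1: 'd' vs 'c' => DIFFER
  Position 2: 'e' vs 'e' => same
  Position 3: 'a' vs 'd' => DIFFER
  Position 4: 'b' vs 'e' => DIFFER
  Position 5: 'e' vs 'e' => same
  Position 6: 'c' vs 'd' => DIFFER
Positions that differ: 4

4


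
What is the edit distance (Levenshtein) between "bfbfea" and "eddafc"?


Computing edit distance: "bfbfea" -> "eddafc"
DP table:
           e    d    d    a    f    c
      0    1    2    3    4    5    6
  b   1    1    2    3    4    5    6
  f   2    2    2    3    4    4    5
  b   3    3    3    3    4    5    5
  f   4    4    4    4    4    4    5
  e   5    4    5    5    5    5    5
  a   6    5    5    6    5    6    6
Edit distance = dp[6][6] = 6

6


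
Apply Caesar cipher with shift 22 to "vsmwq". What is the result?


Caesar cipher: shift "vsmwq" by 22
  'v' (pos 21) + 22 = pos 17 = 'r'
  's' (pos 18) + 22 = pos 14 = 'o'
  'm' (pos 12) + 22 = pos 8 = 'i'
  'w' (pos 22) + 22 = pos 18 = 's'
  'q' (pos 16) + 22 = pos 12 = 'm'
Result: roism

roism


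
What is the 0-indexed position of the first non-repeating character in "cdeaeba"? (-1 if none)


Input: cdeaeba
Character frequencies:
  'a': 2
  'b': 1
  'c': 1
  'd': 1
  'e': 2
Scanning left to right for freq == 1:
  Position 0 ('c'): unique! => answer = 0

0


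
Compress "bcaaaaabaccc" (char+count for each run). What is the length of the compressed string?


Input: bcaaaaabaccc
Runs:
  'b' x 1 => "b1"
  'c' x 1 => "c1"
  'a' x 5 => "a5"
  'b' x 1 => "b1"
  'a' x 1 => "a1"
  'c' x 3 => "c3"
Compressed: "b1c1a5b1a1c3"
Compressed length: 12

12


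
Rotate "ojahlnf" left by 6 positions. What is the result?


Input: "ojahlnf", rotate left by 6
First 6 characters: "ojahln"
Remaining characters: "f"
Concatenate remaining + first: "f" + "ojahln" = "fojahln"

fojahln


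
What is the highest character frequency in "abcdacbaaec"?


Input: abcdacbaaec
Character counts:
  'a': 4
  'b': 2
  'c': 3
  'd': 1
  'e': 1
Maximum frequency: 4

4


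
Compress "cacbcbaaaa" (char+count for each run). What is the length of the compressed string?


Input: cacbcbaaaa
Runs:
  'c' x 1 => "c1"
  'a' x 1 => "a1"
  'c' x 1 => "c1"
  'b' x 1 => "b1"
  'c' x 1 => "c1"
  'b' x 1 => "b1"
  'a' x 4 => "a4"
Compressed: "c1a1c1b1c1b1a4"
Compressed length: 14

14


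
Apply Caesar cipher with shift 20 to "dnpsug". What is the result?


Caesar cipher: shift "dnpsug" by 20
  'd' (pos 3) + 20 = pos 23 = 'x'
  'n' (pos 13) + 20 = pos 7 = 'h'
  'p' (pos 15) + 20 = pos 9 = 'j'
  's' (pos 18) + 20 = pos 12 = 'm'
  'u' (pos 20) + 20 = pos 14 = 'o'
  'g' (pos 6) + 20 = pos 0 = 'a'
Result: xhjmoa

xhjmoa


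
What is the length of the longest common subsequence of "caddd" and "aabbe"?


LCS of "caddd" and "aabbe"
DP table:
           a    a    b    b    e
      0    0    0    0    0    0
  c   0    0    0    0    0    0
  a   0    1    1    1    1    1
  d   0    1    1    1    1    1
  d   0    1    1    1    1    1
  d   0    1    1    1    1    1
LCS length = dp[5][5] = 1

1


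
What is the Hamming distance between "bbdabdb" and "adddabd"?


Comparing "bbdabdb" and "adddabd" position by position:
  Position 0: 'b' vs 'a' => differ
  Position 1: 'b' vs 'd' => differ
  Position 2: 'd' vs 'd' => same
  Position 3: 'a' vs 'd' => differ
  Position 4: 'b' vs 'a' => differ
  Position 5: 'd' vs 'b' => differ
  Position 6: 'b' vs 'd' => differ
Total differences (Hamming distance): 6

6


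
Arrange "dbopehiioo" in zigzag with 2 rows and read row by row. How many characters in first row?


Zigzag "dbopehiioo" into 2 rows:
Placing characters:
  'd' => row 0
  'b' => row 1
  'o' => row 0
  'p' => row 1
  'e' => row 0
  'h' => row 1
  'i' => row 0
  'i' => row 1
  'o' => row 0
  'o' => row 1
Rows:
  Row 0: "doeio"
  Row 1: "bphio"
First row length: 5

5


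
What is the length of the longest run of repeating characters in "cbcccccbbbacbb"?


Input: "cbcccccbbbacbb"
Scanning for longest run:
  Position 1 ('b'): new char, reset run to 1
  Position 2 ('c'): new char, reset run to 1
  Position 3 ('c'): continues run of 'c', length=2
  Position 4 ('c'): continues run of 'c', length=3
  Position 5 ('c'): continues run of 'c', length=4
  Position 6 ('c'): continues run of 'c', length=5
  Position 7 ('b'): new char, reset run to 1
  Position 8 ('b'): continues run of 'b', length=2
  Position 9 ('b'): continues run of 'b', length=3
  Position 10 ('a'): new char, reset run to 1
  Position 11 ('c'): new char, reset run to 1
  Position 12 ('b'): new char, reset run to 1
  Position 13 ('b'): continues run of 'b', length=2
Longest run: 'c' with length 5

5


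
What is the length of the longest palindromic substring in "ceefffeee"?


Input: "ceefffeee"
Checking substrings for palindromes:
  [1:8] "eefffee" (len 7) => palindrome
  [2:7] "efffe" (len 5) => palindrome
  [3:6] "fff" (len 3) => palindrome
  [6:9] "eee" (len 3) => palindrome
  [1:3] "ee" (len 2) => palindrome
  [3:5] "ff" (len 2) => palindrome
Longest palindromic substring: "eefffee" with length 7

7


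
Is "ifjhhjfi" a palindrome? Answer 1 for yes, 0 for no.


Input: ifjhhjfi
Reversed: ifjhhjfi
  Compare pos 0 ('i') with pos 7 ('i'): match
  Compare pos 1 ('f') with pos 6 ('f'): match
  Compare pos 2 ('j') with pos 5 ('j'): match
  Compare pos 3 ('h') with pos 4 ('h'): match
Result: palindrome

1


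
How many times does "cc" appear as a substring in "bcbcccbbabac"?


Searching for "cc" in "bcbcccbbabac"
Scanning each position:
  Position 0: "bc" => no
  Position 1: "cb" => no
  Position 2: "bc" => no
  Position 3: "cc" => MATCH
  Position 4: "cc" => MATCH
  Position 5: "cb" => no
  Position 6: "bb" => no
  Position 7: "ba" => no
  Position 8: "ab" => no
  Position 9: "ba" => no
  Position 10: "ac" => no
Total occurrences: 2

2


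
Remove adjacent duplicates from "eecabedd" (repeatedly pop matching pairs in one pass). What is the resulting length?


Input: eecabedd
Stack-based adjacent duplicate removal:
  Read 'e': push. Stack: e
  Read 'e': matches stack top 'e' => pop. Stack: (empty)
  Read 'c': push. Stack: c
  Read 'a': push. Stack: ca
  Read 'b': push. Stack: cab
  Read 'e': push. Stack: cabe
  Read 'd': push. Stack: cabed
  Read 'd': matches stack top 'd' => pop. Stack: cabe
Final stack: "cabe" (length 4)

4


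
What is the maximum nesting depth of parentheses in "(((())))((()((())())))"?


Input: "(((())))((()((())())))"
Tracking depth:
  Position 0 '(': depth becomes 1
  Position 1 '(': depth becomes 2
  Position 2 '(': depth becomes 3
  Position 3 '(': depth becomes 4
  Position 4 ')': depth becomes 3
  Position 5 ')': depth becomes 2
  Position 6 ')': depth becomes 1
  Position 7 ')': depth becomes 0
  Position 8 '(': depth becomes 1
  Position 9 '(': depth becomes 2
  Position 10 '(': depth becomes 3
  Position 11 ')': depth becomes 2
  Position 12 '(': depth becomes 3
  Position 13 '(': depth becomes 4
  Position 14 '(': depth becomes 5
  Position 15 ')': depth becomes 4
  Position 16 ')': depth becomes 3
  Position 17 '(': depth becomes 4
  Position 18 ')': depth becomes 3
  Position 19 ')': depth becomes 2
  Position 20 ')': depth becomes 1
  Position 21 ')': depth becomes 0
Maximum depth reached: 5

5


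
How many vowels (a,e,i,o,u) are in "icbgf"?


Input: icbgf
Checking each character:
  'i' at position 0: vowel (running total: 1)
  'c' at position 1: consonant
  'b' at position 2: consonant
  'g' at position 3: consonant
  'f' at position 4: consonant
Total vowels: 1

1


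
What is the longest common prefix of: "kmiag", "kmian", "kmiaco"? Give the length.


Words: kmiag, kmian, kmiaco
  Position 0: all 'k' => match
  Position 1: all 'm' => match
  Position 2: all 'i' => match
  Position 3: all 'a' => match
  Position 4: ('g', 'n', 'c') => mismatch, stop
LCP = "kmia" (length 4)

4


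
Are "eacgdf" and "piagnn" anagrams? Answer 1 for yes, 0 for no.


Strings: "eacgdf", "piagnn"
Sorted first:  acdefg
Sorted second: aginnp
Differ at position 1: 'c' vs 'g' => not anagrams

0


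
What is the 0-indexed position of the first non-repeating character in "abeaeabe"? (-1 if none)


Input: abeaeabe
Character frequencies:
  'a': 3
  'b': 2
  'e': 3
Scanning left to right for freq == 1:
  Position 0 ('a'): freq=3, skip
  Position 1 ('b'): freq=2, skip
  Position 2 ('e'): freq=3, skip
  Position 3 ('a'): freq=3, skip
  Position 4 ('e'): freq=3, skip
  Position 5 ('a'): freq=3, skip
  Position 6 ('b'): freq=2, skip
  Position 7 ('e'): freq=3, skip
  No unique character found => answer = -1

-1


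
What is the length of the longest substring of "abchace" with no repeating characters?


Input: "abchace"
Sliding window (track last position of each char):
  Position 0 ('a'): window [0,0] length 1 -- new best
  Position 1 ('b'): window [0,1] length 2 -- new best
  Position 2 ('c'): window [0,2] length 3 -- new best
  Position 3 ('h'): window [0,3] length 4 -- new best
  Position 4 ('a'): repeat (last at 0), move window start to 1
  Position 4 ('a'): window [1,4] length 4
  Position 5 ('c'): repeat (last at 2), move window start to 3
  Position 5 ('c'): window [3,5] length 3
  Position 6 ('e'): window [3,6] length 4
Longest substring with no repeats: "abch" with length 4

4


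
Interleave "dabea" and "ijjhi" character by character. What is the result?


Interleaving "dabea" and "ijjhi":
  Position 0: 'd' from first, 'i' from second => "di"
  Position 1: 'a' from first, 'j' from second => "aj"
  Position 2: 'b' from first, 'j' from second => "bj"
  Position 3: 'e' from first, 'h' from second => "eh"
  Position 4: 'a' from first, 'i' from second => "ai"
Result: diajbjehai

diajbjehai


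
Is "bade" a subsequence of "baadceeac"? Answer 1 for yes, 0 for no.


Check if "bade" is a subsequence of "baadceeac"
Greedy scan:
  Position 0 ('b'): matches sub[0] = 'b'
  Position 1 ('a'): matches sub[1] = 'a'
  Position 2 ('a'): no match needed
  Position 3 ('d'): matches sub[2] = 'd'
  Position 4 ('c'): no match needed
  Position 5 ('e'): matches sub[3] = 'e'
  Position 6 ('e'): no match needed
  Position 7 ('a'): no match needed
  Position 8 ('c'): no match needed
All 4 characters matched => is a subsequence

1
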